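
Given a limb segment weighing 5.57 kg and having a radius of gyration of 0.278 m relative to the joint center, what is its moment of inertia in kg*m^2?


I = m * k^2
I = 5.57 * 0.278^2
k^2 = 0.0773
I = 0.4305


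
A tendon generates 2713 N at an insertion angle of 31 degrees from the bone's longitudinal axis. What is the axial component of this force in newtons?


F_eff = F_tendon * cos(theta)
theta = 31 deg = 0.5411 rad
cos(theta) = 0.8572
F_eff = 2713 * 0.8572
F_eff = 2325.4949


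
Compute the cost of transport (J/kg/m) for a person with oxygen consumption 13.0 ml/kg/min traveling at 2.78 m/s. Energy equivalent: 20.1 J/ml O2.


Power per kg = VO2 * 20.1 / 60
Power per kg = 13.0 * 20.1 / 60 = 4.3550 W/kg
Cost = power_per_kg / speed
Cost = 4.3550 / 2.78
Cost = 1.5665


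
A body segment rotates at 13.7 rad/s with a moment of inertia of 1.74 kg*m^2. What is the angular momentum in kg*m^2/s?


L = I * omega
L = 1.74 * 13.7
L = 23.8380


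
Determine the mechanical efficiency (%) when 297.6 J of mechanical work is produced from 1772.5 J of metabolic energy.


eta = (W_mech / E_meta) * 100
eta = (297.6 / 1772.5) * 100
ratio = 0.1679
eta = 16.7898


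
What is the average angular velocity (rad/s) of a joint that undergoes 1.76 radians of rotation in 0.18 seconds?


omega = delta_theta / delta_t
omega = 1.76 / 0.18
omega = 9.7778


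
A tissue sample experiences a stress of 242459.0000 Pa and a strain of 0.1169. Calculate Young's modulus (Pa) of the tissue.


E = stress / strain
E = 242459.0000 / 0.1169
E = 2.0741e+06


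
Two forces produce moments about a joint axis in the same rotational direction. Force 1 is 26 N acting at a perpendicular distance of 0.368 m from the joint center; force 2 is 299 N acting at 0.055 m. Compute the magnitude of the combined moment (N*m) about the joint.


M = F1 * d1 + F2 * d2
M = 26 * 0.368 + 299 * 0.055
M = 9.5680 + 16.4450
M = 26.0130


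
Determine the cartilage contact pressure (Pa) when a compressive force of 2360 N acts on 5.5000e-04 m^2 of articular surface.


P = F / A
P = 2360 / 5.5000e-04
P = 4.2909e+06


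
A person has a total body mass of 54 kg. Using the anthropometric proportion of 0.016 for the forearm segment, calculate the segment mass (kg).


m_segment = body_mass * fraction
m_segment = 54 * 0.016
m_segment = 0.8640


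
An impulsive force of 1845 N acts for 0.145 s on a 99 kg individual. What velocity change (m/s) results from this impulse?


J = F * dt = 1845 * 0.145 = 267.5250 N*s
delta_v = J / m
delta_v = 267.5250 / 99
delta_v = 2.7023


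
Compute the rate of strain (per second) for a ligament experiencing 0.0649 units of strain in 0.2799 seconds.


strain_rate = delta_strain / delta_t
strain_rate = 0.0649 / 0.2799
strain_rate = 0.2319


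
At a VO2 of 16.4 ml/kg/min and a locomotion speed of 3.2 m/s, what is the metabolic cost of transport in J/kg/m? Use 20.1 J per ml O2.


Power per kg = VO2 * 20.1 / 60
Power per kg = 16.4 * 20.1 / 60 = 5.4940 W/kg
Cost = power_per_kg / speed
Cost = 5.4940 / 3.2
Cost = 1.7169


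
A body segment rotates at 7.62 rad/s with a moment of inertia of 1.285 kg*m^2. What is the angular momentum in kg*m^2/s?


L = I * omega
L = 1.285 * 7.62
L = 9.7917


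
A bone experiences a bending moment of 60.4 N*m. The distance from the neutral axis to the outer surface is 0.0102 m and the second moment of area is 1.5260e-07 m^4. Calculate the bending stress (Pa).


sigma = M * c / I
sigma = 60.4 * 0.0102 / 1.5260e-07
M * c = 0.6161
sigma = 4.0372e+06


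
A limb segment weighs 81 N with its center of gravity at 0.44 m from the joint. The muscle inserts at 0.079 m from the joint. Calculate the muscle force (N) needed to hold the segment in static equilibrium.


F_muscle = W * d_load / d_muscle
F_muscle = 81 * 0.44 / 0.079
Numerator = 35.6400
F_muscle = 451.1392


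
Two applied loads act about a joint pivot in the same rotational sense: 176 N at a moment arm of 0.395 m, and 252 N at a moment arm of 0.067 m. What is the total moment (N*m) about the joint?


M = F1 * d1 + F2 * d2
M = 176 * 0.395 + 252 * 0.067
M = 69.5200 + 16.8840
M = 86.4040


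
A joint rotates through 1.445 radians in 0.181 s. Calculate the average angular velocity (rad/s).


omega = delta_theta / delta_t
omega = 1.445 / 0.181
omega = 7.9834


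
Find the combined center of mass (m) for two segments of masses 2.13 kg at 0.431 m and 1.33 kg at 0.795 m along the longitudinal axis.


COM = (m1*x1 + m2*x2) / (m1 + m2)
COM = (2.13*0.431 + 1.33*0.795) / (2.13 + 1.33)
Numerator = 1.9754
Denominator = 3.4600
COM = 0.5709


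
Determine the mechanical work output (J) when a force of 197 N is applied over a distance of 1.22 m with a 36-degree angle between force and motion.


W = F * d * cos(theta)
theta = 36 deg = 0.6283 rad
cos(theta) = 0.8090
W = 197 * 1.22 * 0.8090
W = 194.4391


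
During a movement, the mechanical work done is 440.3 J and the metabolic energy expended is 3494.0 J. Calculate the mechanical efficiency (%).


eta = (W_mech / E_meta) * 100
eta = (440.3 / 3494.0) * 100
ratio = 0.1260
eta = 12.6016


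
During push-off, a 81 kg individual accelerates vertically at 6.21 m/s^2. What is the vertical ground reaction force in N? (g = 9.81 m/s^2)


GRF = m * (g + a)
GRF = 81 * (9.81 + 6.21)
GRF = 81 * 16.0200
GRF = 1297.6200


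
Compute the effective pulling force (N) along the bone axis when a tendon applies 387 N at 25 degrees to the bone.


F_eff = F_tendon * cos(theta)
theta = 25 deg = 0.4363 rad
cos(theta) = 0.9063
F_eff = 387 * 0.9063
F_eff = 350.7411


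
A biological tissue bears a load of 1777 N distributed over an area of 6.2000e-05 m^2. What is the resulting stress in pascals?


stress = F / A
stress = 1777 / 6.2000e-05
stress = 2.8661e+07


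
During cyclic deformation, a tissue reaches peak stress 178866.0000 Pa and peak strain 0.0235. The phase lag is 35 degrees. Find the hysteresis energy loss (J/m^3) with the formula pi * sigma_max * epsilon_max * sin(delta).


E_loss = pi * sigma_max * epsilon_max * sin(delta)
delta = 35 deg = 0.6109 rad
sin(delta) = 0.5736
E_loss = pi * 178866.0000 * 0.0235 * 0.5736
E_loss = 7574.2011


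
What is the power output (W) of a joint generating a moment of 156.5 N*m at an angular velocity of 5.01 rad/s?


P = M * omega
P = 156.5 * 5.01
P = 784.0650


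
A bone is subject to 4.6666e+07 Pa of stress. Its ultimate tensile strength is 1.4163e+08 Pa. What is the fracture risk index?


FRI = applied / ultimate
FRI = 4.6666e+07 / 1.4163e+08
FRI = 0.3295


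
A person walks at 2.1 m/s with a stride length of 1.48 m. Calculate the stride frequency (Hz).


f = v / stride_length
f = 2.1 / 1.48
f = 1.4189


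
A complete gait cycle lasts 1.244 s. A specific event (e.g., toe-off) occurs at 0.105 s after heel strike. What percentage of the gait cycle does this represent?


pct = (event_time / cycle_time) * 100
pct = (0.105 / 1.244) * 100
ratio = 0.0844
pct = 8.4405


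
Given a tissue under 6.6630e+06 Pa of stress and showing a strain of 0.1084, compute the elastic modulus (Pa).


E = stress / strain
E = 6.6630e+06 / 0.1084
E = 6.1467e+07


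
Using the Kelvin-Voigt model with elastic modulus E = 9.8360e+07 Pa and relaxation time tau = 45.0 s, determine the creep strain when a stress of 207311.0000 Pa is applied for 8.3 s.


epsilon(t) = (sigma/E) * (1 - exp(-t/tau))
sigma/E = 207311.0000 / 9.8360e+07 = 0.0021
exp(-t/tau) = exp(-8.3 / 45.0) = 0.8316
epsilon = 0.0021 * (1 - 0.8316)
epsilon = 3.5500e-04


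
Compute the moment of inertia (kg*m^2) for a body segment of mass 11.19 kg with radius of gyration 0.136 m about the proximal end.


I = m * k^2
I = 11.19 * 0.136^2
k^2 = 0.0185
I = 0.2070


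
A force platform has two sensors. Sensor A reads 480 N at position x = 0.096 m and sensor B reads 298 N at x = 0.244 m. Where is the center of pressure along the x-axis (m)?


COP_x = (F1*x1 + F2*x2) / (F1 + F2)
COP_x = (480*0.096 + 298*0.244) / (480 + 298)
Numerator = 118.7920
Denominator = 778
COP_x = 0.1527


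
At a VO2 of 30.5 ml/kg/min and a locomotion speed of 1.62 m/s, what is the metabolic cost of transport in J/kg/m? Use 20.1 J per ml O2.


Power per kg = VO2 * 20.1 / 60
Power per kg = 30.5 * 20.1 / 60 = 10.2175 W/kg
Cost = power_per_kg / speed
Cost = 10.2175 / 1.62
Cost = 6.3071


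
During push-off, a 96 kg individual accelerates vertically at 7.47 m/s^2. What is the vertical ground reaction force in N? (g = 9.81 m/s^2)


GRF = m * (g + a)
GRF = 96 * (9.81 + 7.47)
GRF = 96 * 17.2800
GRF = 1658.8800


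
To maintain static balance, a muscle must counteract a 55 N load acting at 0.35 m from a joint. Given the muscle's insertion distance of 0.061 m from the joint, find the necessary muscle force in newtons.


F_muscle = W * d_load / d_muscle
F_muscle = 55 * 0.35 / 0.061
Numerator = 19.2500
F_muscle = 315.5738


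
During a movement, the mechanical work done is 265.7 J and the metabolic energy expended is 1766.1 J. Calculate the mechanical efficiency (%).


eta = (W_mech / E_meta) * 100
eta = (265.7 / 1766.1) * 100
ratio = 0.1504
eta = 15.0444


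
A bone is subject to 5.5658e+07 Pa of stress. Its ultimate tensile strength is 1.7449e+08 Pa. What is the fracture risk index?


FRI = applied / ultimate
FRI = 5.5658e+07 / 1.7449e+08
FRI = 0.3190


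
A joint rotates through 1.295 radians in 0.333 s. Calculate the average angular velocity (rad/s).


omega = delta_theta / delta_t
omega = 1.295 / 0.333
omega = 3.8889


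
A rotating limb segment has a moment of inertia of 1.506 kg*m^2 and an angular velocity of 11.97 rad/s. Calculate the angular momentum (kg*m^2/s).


L = I * omega
L = 1.506 * 11.97
L = 18.0268


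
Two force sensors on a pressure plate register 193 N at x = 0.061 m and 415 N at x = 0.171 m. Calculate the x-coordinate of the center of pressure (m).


COP_x = (F1*x1 + F2*x2) / (F1 + F2)
COP_x = (193*0.061 + 415*0.171) / (193 + 415)
Numerator = 82.7380
Denominator = 608
COP_x = 0.1361


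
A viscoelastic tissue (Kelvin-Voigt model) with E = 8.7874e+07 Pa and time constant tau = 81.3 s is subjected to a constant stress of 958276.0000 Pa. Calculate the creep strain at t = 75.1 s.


epsilon(t) = (sigma/E) * (1 - exp(-t/tau))
sigma/E = 958276.0000 / 8.7874e+07 = 0.0109
exp(-t/tau) = exp(-75.1 / 81.3) = 0.3970
epsilon = 0.0109 * (1 - 0.3970)
epsilon = 0.0066


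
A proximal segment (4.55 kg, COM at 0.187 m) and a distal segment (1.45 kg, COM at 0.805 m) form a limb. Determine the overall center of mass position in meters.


COM = (m1*x1 + m2*x2) / (m1 + m2)
COM = (4.55*0.187 + 1.45*0.805) / (4.55 + 1.45)
Numerator = 2.0181
Denominator = 6.0000
COM = 0.3363


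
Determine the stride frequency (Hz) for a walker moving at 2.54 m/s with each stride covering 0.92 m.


f = v / stride_length
f = 2.54 / 0.92
f = 2.7609


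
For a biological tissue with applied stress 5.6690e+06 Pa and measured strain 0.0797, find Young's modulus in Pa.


E = stress / strain
E = 5.6690e+06 / 0.0797
E = 7.1129e+07


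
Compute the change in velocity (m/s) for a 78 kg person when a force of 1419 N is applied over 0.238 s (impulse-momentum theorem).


J = F * dt = 1419 * 0.238 = 337.7220 N*s
delta_v = J / m
delta_v = 337.7220 / 78
delta_v = 4.3298


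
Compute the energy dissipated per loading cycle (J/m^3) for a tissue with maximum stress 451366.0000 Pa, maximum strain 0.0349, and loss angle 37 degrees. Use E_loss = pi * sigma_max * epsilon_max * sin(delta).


E_loss = pi * sigma_max * epsilon_max * sin(delta)
delta = 37 deg = 0.6458 rad
sin(delta) = 0.6018
E_loss = pi * 451366.0000 * 0.0349 * 0.6018
E_loss = 29782.9126


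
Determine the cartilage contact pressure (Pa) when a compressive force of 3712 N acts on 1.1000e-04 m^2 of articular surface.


P = F / A
P = 3712 / 1.1000e-04
P = 3.3745e+07


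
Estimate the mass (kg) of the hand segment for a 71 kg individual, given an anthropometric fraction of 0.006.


m_segment = body_mass * fraction
m_segment = 71 * 0.006
m_segment = 0.4260


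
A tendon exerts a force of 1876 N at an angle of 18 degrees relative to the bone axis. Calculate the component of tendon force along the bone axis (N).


F_eff = F_tendon * cos(theta)
theta = 18 deg = 0.3142 rad
cos(theta) = 0.9511
F_eff = 1876 * 0.9511
F_eff = 1784.1820


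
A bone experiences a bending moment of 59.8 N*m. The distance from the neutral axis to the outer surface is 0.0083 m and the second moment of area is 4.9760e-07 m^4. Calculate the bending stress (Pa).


sigma = M * c / I
sigma = 59.8 * 0.0083 / 4.9760e-07
M * c = 0.4963
sigma = 997467.8457


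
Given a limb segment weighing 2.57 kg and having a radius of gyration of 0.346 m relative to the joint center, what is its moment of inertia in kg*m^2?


I = m * k^2
I = 2.57 * 0.346^2
k^2 = 0.1197
I = 0.3077


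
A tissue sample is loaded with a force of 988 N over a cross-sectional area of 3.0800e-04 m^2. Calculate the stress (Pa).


stress = F / A
stress = 988 / 3.0800e-04
stress = 3.2078e+06


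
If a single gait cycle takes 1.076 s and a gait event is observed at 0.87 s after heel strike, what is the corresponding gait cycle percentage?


pct = (event_time / cycle_time) * 100
pct = (0.87 / 1.076) * 100
ratio = 0.8086
pct = 80.8550


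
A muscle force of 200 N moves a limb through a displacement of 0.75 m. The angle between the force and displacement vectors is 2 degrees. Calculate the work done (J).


W = F * d * cos(theta)
theta = 2 deg = 0.0349 rad
cos(theta) = 0.9994
W = 200 * 0.75 * 0.9994
W = 149.9086


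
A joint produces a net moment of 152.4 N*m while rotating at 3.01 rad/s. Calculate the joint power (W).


P = M * omega
P = 152.4 * 3.01
P = 458.7240


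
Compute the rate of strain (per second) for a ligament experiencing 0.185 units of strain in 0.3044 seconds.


strain_rate = delta_strain / delta_t
strain_rate = 0.185 / 0.3044
strain_rate = 0.6078


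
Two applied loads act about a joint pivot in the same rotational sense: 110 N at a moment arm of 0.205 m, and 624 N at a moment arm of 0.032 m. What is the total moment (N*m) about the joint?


M = F1 * d1 + F2 * d2
M = 110 * 0.205 + 624 * 0.032
M = 22.5500 + 19.9680
M = 42.5180


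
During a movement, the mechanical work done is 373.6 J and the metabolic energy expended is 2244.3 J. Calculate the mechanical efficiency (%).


eta = (W_mech / E_meta) * 100
eta = (373.6 / 2244.3) * 100
ratio = 0.1665
eta = 16.6466


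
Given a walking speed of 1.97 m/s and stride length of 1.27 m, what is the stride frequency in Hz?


f = v / stride_length
f = 1.97 / 1.27
f = 1.5512


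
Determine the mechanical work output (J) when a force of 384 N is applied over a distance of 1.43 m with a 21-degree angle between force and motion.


W = F * d * cos(theta)
theta = 21 deg = 0.3665 rad
cos(theta) = 0.9336
W = 384 * 1.43 * 0.9336
W = 512.6477


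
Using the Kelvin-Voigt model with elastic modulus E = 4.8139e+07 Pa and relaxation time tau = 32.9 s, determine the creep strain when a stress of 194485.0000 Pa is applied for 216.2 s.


epsilon(t) = (sigma/E) * (1 - exp(-t/tau))
sigma/E = 194485.0000 / 4.8139e+07 = 0.0040
exp(-t/tau) = exp(-216.2 / 32.9) = 0.0014
epsilon = 0.0040 * (1 - 0.0014)
epsilon = 0.0040


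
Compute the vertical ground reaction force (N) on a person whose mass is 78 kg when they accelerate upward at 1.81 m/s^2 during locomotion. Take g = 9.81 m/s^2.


GRF = m * (g + a)
GRF = 78 * (9.81 + 1.81)
GRF = 78 * 11.6200
GRF = 906.3600


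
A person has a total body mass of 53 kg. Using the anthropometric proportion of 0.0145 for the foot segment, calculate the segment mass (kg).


m_segment = body_mass * fraction
m_segment = 53 * 0.0145
m_segment = 0.7685


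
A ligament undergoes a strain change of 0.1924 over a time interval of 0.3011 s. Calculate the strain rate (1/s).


strain_rate = delta_strain / delta_t
strain_rate = 0.1924 / 0.3011
strain_rate = 0.6390


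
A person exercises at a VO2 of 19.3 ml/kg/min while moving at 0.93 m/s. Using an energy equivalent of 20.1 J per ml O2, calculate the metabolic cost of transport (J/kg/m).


Power per kg = VO2 * 20.1 / 60
Power per kg = 19.3 * 20.1 / 60 = 6.4655 W/kg
Cost = power_per_kg / speed
Cost = 6.4655 / 0.93
Cost = 6.9522


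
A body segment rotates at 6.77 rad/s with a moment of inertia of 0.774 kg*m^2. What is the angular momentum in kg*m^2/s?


L = I * omega
L = 0.774 * 6.77
L = 5.2400


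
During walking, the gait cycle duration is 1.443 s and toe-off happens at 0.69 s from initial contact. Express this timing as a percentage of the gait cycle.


pct = (event_time / cycle_time) * 100
pct = (0.69 / 1.443) * 100
ratio = 0.4782
pct = 47.8170


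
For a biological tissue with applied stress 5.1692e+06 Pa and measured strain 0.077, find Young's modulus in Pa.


E = stress / strain
E = 5.1692e+06 / 0.077
E = 6.7132e+07


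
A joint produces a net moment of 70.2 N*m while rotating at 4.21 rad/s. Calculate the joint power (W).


P = M * omega
P = 70.2 * 4.21
P = 295.5420


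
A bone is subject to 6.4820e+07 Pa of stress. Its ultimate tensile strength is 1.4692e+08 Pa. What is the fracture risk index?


FRI = applied / ultimate
FRI = 6.4820e+07 / 1.4692e+08
FRI = 0.4412


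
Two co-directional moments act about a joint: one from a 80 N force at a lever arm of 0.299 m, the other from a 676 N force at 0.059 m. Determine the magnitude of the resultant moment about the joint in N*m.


M = F1 * d1 + F2 * d2
M = 80 * 0.299 + 676 * 0.059
M = 23.9200 + 39.8840
M = 63.8040


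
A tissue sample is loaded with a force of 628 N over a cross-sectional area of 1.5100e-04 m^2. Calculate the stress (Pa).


stress = F / A
stress = 628 / 1.5100e-04
stress = 4.1589e+06


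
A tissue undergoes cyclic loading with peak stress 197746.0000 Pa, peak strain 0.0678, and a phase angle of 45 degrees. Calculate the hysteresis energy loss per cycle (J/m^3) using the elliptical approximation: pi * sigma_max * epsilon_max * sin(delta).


E_loss = pi * sigma_max * epsilon_max * sin(delta)
delta = 45 deg = 0.7854 rad
sin(delta) = 0.7071
E_loss = pi * 197746.0000 * 0.0678 * 0.7071
E_loss = 29783.2630


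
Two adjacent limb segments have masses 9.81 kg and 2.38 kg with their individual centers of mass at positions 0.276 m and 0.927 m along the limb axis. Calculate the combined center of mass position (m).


COM = (m1*x1 + m2*x2) / (m1 + m2)
COM = (9.81*0.276 + 2.38*0.927) / (9.81 + 2.38)
Numerator = 4.9138
Denominator = 12.1900
COM = 0.4031


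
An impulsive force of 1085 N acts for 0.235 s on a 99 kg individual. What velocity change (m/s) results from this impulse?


J = F * dt = 1085 * 0.235 = 254.9750 N*s
delta_v = J / m
delta_v = 254.9750 / 99
delta_v = 2.5755


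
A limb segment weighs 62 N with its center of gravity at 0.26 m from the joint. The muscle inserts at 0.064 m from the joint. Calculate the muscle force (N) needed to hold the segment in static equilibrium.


F_muscle = W * d_load / d_muscle
F_muscle = 62 * 0.26 / 0.064
Numerator = 16.1200
F_muscle = 251.8750


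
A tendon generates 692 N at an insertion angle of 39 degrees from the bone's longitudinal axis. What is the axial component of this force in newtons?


F_eff = F_tendon * cos(theta)
theta = 39 deg = 0.6807 rad
cos(theta) = 0.7771
F_eff = 692 * 0.7771
F_eff = 537.7850


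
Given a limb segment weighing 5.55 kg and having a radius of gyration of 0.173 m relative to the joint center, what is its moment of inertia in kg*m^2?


I = m * k^2
I = 5.55 * 0.173^2
k^2 = 0.0299
I = 0.1661


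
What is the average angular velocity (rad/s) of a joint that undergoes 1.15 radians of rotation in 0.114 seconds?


omega = delta_theta / delta_t
omega = 1.15 / 0.114
omega = 10.0877


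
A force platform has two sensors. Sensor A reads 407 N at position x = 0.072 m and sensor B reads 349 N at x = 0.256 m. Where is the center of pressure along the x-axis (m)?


COP_x = (F1*x1 + F2*x2) / (F1 + F2)
COP_x = (407*0.072 + 349*0.256) / (407 + 349)
Numerator = 118.6480
Denominator = 756
COP_x = 0.1569


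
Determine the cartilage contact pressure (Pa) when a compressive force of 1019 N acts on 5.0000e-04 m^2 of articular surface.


P = F / A
P = 1019 / 5.0000e-04
P = 2.0380e+06


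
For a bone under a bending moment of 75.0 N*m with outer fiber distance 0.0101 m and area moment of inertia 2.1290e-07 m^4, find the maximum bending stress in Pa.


sigma = M * c / I
sigma = 75.0 * 0.0101 / 2.1290e-07
M * c = 0.7575
sigma = 3.5580e+06


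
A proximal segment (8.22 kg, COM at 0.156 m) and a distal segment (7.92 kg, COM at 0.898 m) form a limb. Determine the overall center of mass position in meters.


COM = (m1*x1 + m2*x2) / (m1 + m2)
COM = (8.22*0.156 + 7.92*0.898) / (8.22 + 7.92)
Numerator = 8.3945
Denominator = 16.1400
COM = 0.5201


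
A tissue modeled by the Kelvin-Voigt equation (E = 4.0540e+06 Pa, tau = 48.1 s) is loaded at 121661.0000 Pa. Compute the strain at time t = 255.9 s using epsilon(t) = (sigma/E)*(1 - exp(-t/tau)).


epsilon(t) = (sigma/E) * (1 - exp(-t/tau))
sigma/E = 121661.0000 / 4.0540e+06 = 0.0300
exp(-t/tau) = exp(-255.9 / 48.1) = 0.0049
epsilon = 0.0300 * (1 - 0.0049)
epsilon = 0.0299


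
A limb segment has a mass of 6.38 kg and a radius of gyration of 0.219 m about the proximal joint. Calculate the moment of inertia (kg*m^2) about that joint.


I = m * k^2
I = 6.38 * 0.219^2
k^2 = 0.0480
I = 0.3060


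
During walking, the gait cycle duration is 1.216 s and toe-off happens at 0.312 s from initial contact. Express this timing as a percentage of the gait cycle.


pct = (event_time / cycle_time) * 100
pct = (0.312 / 1.216) * 100
ratio = 0.2566
pct = 25.6579


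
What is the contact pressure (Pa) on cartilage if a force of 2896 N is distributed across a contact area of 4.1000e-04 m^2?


P = F / A
P = 2896 / 4.1000e-04
P = 7.0634e+06


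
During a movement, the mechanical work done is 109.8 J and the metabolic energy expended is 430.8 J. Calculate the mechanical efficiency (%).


eta = (W_mech / E_meta) * 100
eta = (109.8 / 430.8) * 100
ratio = 0.2549
eta = 25.4875


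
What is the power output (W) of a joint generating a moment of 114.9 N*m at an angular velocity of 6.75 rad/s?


P = M * omega
P = 114.9 * 6.75
P = 775.5750


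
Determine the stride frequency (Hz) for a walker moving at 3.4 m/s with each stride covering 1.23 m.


f = v / stride_length
f = 3.4 / 1.23
f = 2.7642


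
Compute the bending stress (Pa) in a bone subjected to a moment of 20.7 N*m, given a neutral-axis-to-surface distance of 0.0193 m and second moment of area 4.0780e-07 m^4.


sigma = M * c / I
sigma = 20.7 * 0.0193 / 4.0780e-07
M * c = 0.3995
sigma = 979671.4076


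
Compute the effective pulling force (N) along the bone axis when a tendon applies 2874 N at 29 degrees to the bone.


F_eff = F_tendon * cos(theta)
theta = 29 deg = 0.5061 rad
cos(theta) = 0.8746
F_eff = 2874 * 0.8746
F_eff = 2513.6570


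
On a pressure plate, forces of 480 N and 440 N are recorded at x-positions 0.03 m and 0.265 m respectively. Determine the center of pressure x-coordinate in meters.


COP_x = (F1*x1 + F2*x2) / (F1 + F2)
COP_x = (480*0.03 + 440*0.265) / (480 + 440)
Numerator = 131.0000
Denominator = 920
COP_x = 0.1424


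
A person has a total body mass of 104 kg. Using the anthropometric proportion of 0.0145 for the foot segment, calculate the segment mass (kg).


m_segment = body_mass * fraction
m_segment = 104 * 0.0145
m_segment = 1.5080


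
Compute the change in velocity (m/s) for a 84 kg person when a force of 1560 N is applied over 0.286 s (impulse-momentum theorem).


J = F * dt = 1560 * 0.286 = 446.1600 N*s
delta_v = J / m
delta_v = 446.1600 / 84
delta_v = 5.3114


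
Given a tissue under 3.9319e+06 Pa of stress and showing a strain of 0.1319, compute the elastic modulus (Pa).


E = stress / strain
E = 3.9319e+06 / 0.1319
E = 2.9810e+07


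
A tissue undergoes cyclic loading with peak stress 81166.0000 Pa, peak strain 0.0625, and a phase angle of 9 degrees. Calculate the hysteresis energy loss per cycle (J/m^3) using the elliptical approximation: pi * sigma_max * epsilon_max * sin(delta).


E_loss = pi * sigma_max * epsilon_max * sin(delta)
delta = 9 deg = 0.1571 rad
sin(delta) = 0.1564
E_loss = pi * 81166.0000 * 0.0625 * 0.1564
E_loss = 2493.0815


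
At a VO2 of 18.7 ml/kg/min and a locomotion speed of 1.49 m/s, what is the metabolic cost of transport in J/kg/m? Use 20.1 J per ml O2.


Power per kg = VO2 * 20.1 / 60
Power per kg = 18.7 * 20.1 / 60 = 6.2645 W/kg
Cost = power_per_kg / speed
Cost = 6.2645 / 1.49
Cost = 4.2044


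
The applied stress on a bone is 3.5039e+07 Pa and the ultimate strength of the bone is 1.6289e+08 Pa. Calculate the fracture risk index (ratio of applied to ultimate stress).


FRI = applied / ultimate
FRI = 3.5039e+07 / 1.6289e+08
FRI = 0.2151


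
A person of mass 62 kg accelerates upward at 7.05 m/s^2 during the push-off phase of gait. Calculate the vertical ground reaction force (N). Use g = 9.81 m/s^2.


GRF = m * (g + a)
GRF = 62 * (9.81 + 7.05)
GRF = 62 * 16.8600
GRF = 1045.3200


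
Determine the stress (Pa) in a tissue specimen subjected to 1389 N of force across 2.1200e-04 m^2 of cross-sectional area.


stress = F / A
stress = 1389 / 2.1200e-04
stress = 6.5519e+06


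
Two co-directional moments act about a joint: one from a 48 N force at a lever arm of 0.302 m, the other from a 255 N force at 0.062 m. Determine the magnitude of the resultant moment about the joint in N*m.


M = F1 * d1 + F2 * d2
M = 48 * 0.302 + 255 * 0.062
M = 14.4960 + 15.8100
M = 30.3060


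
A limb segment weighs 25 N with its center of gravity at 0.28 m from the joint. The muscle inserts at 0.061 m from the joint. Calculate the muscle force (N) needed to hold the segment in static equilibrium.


F_muscle = W * d_load / d_muscle
F_muscle = 25 * 0.28 / 0.061
Numerator = 7.0000
F_muscle = 114.7541


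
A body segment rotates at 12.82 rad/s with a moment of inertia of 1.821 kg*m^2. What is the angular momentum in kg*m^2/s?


L = I * omega
L = 1.821 * 12.82
L = 23.3452


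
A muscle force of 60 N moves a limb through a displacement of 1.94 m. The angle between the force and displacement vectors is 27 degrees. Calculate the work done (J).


W = F * d * cos(theta)
theta = 27 deg = 0.4712 rad
cos(theta) = 0.8910
W = 60 * 1.94 * 0.8910
W = 103.7132


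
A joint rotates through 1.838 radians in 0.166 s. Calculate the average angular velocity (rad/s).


omega = delta_theta / delta_t
omega = 1.838 / 0.166
omega = 11.0723


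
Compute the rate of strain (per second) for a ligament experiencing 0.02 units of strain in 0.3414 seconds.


strain_rate = delta_strain / delta_t
strain_rate = 0.02 / 0.3414
strain_rate = 0.0586


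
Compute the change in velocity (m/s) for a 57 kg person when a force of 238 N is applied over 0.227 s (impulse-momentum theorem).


J = F * dt = 238 * 0.227 = 54.0260 N*s
delta_v = J / m
delta_v = 54.0260 / 57
delta_v = 0.9478


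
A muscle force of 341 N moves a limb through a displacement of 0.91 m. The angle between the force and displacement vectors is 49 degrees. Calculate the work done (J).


W = F * d * cos(theta)
theta = 49 deg = 0.8552 rad
cos(theta) = 0.6561
W = 341 * 0.91 * 0.6561
W = 203.5817


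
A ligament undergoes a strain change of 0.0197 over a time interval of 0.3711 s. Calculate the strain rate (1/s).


strain_rate = delta_strain / delta_t
strain_rate = 0.0197 / 0.3711
strain_rate = 0.0531


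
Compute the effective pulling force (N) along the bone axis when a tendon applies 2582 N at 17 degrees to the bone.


F_eff = F_tendon * cos(theta)
theta = 17 deg = 0.2967 rad
cos(theta) = 0.9563
F_eff = 2582 * 0.9563
F_eff = 2469.1789


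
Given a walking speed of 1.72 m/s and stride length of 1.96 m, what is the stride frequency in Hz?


f = v / stride_length
f = 1.72 / 1.96
f = 0.8776


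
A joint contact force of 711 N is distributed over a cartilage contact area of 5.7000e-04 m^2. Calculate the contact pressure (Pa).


P = F / A
P = 711 / 5.7000e-04
P = 1.2474e+06


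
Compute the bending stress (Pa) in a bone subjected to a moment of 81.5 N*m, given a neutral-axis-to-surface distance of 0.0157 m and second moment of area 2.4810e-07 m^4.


sigma = M * c / I
sigma = 81.5 * 0.0157 / 2.4810e-07
M * c = 1.2795
sigma = 5.1574e+06


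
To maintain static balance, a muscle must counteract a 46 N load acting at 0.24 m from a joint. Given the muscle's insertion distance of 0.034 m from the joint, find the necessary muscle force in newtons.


F_muscle = W * d_load / d_muscle
F_muscle = 46 * 0.24 / 0.034
Numerator = 11.0400
F_muscle = 324.7059


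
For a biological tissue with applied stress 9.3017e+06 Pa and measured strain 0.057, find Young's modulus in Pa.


E = stress / strain
E = 9.3017e+06 / 0.057
E = 1.6319e+08


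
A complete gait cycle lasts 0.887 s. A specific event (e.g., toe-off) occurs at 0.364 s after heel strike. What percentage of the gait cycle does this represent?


pct = (event_time / cycle_time) * 100
pct = (0.364 / 0.887) * 100
ratio = 0.4104
pct = 41.0372


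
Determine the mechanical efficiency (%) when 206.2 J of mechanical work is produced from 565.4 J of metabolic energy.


eta = (W_mech / E_meta) * 100
eta = (206.2 / 565.4) * 100
ratio = 0.3647
eta = 36.4698


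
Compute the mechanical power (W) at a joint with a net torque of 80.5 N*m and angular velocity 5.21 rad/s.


P = M * omega
P = 80.5 * 5.21
P = 419.4050


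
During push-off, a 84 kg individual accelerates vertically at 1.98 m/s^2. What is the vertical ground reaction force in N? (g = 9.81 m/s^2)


GRF = m * (g + a)
GRF = 84 * (9.81 + 1.98)
GRF = 84 * 11.7900
GRF = 990.3600


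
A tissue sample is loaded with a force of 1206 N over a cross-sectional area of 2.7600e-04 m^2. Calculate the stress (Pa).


stress = F / A
stress = 1206 / 2.7600e-04
stress = 4.3696e+06


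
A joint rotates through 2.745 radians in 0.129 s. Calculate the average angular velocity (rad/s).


omega = delta_theta / delta_t
omega = 2.745 / 0.129
omega = 21.2791


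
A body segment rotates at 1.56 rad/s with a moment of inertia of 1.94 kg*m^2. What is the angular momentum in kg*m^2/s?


L = I * omega
L = 1.94 * 1.56
L = 3.0264


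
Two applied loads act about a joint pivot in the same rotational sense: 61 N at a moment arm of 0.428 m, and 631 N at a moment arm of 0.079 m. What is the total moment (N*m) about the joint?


M = F1 * d1 + F2 * d2
M = 61 * 0.428 + 631 * 0.079
M = 26.1080 + 49.8490
M = 75.9570


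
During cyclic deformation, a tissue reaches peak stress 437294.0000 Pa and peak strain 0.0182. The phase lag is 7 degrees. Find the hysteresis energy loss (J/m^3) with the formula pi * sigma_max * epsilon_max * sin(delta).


E_loss = pi * sigma_max * epsilon_max * sin(delta)
delta = 7 deg = 0.1222 rad
sin(delta) = 0.1219
E_loss = pi * 437294.0000 * 0.0182 * 0.1219
E_loss = 3047.1178


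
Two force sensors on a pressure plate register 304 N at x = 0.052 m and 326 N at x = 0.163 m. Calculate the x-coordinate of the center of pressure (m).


COP_x = (F1*x1 + F2*x2) / (F1 + F2)
COP_x = (304*0.052 + 326*0.163) / (304 + 326)
Numerator = 68.9460
Denominator = 630
COP_x = 0.1094


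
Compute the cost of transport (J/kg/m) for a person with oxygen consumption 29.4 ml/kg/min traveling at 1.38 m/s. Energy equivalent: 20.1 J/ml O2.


Power per kg = VO2 * 20.1 / 60
Power per kg = 29.4 * 20.1 / 60 = 9.8490 W/kg
Cost = power_per_kg / speed
Cost = 9.8490 / 1.38
Cost = 7.1370


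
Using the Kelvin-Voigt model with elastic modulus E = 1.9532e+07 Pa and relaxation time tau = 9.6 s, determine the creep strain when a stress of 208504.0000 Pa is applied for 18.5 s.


epsilon(t) = (sigma/E) * (1 - exp(-t/tau))
sigma/E = 208504.0000 / 1.9532e+07 = 0.0107
exp(-t/tau) = exp(-18.5 / 9.6) = 0.1456
epsilon = 0.0107 * (1 - 0.1456)
epsilon = 0.0091


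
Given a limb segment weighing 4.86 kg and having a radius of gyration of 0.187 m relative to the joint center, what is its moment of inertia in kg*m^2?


I = m * k^2
I = 4.86 * 0.187^2
k^2 = 0.0350
I = 0.1699


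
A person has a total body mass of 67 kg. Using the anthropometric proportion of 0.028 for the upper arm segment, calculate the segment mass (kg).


m_segment = body_mass * fraction
m_segment = 67 * 0.028
m_segment = 1.8760


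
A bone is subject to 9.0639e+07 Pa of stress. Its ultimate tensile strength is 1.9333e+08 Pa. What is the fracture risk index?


FRI = applied / ultimate
FRI = 9.0639e+07 / 1.9333e+08
FRI = 0.4688


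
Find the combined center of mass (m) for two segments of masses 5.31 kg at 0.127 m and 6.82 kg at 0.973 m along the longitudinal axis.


COM = (m1*x1 + m2*x2) / (m1 + m2)
COM = (5.31*0.127 + 6.82*0.973) / (5.31 + 6.82)
Numerator = 7.3102
Denominator = 12.1300
COM = 0.6027


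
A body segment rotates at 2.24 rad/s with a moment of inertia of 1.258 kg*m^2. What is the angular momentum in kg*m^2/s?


L = I * omega
L = 1.258 * 2.24
L = 2.8179


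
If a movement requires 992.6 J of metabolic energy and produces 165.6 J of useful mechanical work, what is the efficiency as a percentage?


eta = (W_mech / E_meta) * 100
eta = (165.6 / 992.6) * 100
ratio = 0.1668
eta = 16.6835


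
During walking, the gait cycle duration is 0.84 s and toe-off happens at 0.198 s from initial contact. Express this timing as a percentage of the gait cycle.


pct = (event_time / cycle_time) * 100
pct = (0.198 / 0.84) * 100
ratio = 0.2357
pct = 23.5714


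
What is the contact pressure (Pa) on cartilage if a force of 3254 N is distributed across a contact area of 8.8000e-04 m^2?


P = F / A
P = 3254 / 8.8000e-04
P = 3.6977e+06


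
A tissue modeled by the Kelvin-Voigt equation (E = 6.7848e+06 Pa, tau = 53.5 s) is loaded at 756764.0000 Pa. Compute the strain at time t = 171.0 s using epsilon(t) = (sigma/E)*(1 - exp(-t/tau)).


epsilon(t) = (sigma/E) * (1 - exp(-t/tau))
sigma/E = 756764.0000 / 6.7848e+06 = 0.1115
exp(-t/tau) = exp(-171.0 / 53.5) = 0.0409
epsilon = 0.1115 * (1 - 0.0409)
epsilon = 0.1070


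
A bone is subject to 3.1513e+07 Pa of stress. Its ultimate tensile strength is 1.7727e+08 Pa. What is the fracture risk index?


FRI = applied / ultimate
FRI = 3.1513e+07 / 1.7727e+08
FRI = 0.1778


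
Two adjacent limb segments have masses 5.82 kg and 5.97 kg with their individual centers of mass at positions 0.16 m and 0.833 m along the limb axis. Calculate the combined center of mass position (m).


COM = (m1*x1 + m2*x2) / (m1 + m2)
COM = (5.82*0.16 + 5.97*0.833) / (5.82 + 5.97)
Numerator = 5.9042
Denominator = 11.7900
COM = 0.5008


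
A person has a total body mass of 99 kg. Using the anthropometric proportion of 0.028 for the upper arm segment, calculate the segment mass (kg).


m_segment = body_mass * fraction
m_segment = 99 * 0.028
m_segment = 2.7720


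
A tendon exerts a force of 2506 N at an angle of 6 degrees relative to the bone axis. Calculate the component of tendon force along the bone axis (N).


F_eff = F_tendon * cos(theta)
theta = 6 deg = 0.1047 rad
cos(theta) = 0.9945
F_eff = 2506 * 0.9945
F_eff = 2492.2719


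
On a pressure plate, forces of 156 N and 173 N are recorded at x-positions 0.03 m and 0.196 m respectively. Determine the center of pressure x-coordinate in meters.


COP_x = (F1*x1 + F2*x2) / (F1 + F2)
COP_x = (156*0.03 + 173*0.196) / (156 + 173)
Numerator = 38.5880
Denominator = 329
COP_x = 0.1173


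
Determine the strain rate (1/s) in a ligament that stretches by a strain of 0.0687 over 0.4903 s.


strain_rate = delta_strain / delta_t
strain_rate = 0.0687 / 0.4903
strain_rate = 0.1401


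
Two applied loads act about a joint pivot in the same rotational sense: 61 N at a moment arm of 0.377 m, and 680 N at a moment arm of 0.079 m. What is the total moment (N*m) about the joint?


M = F1 * d1 + F2 * d2
M = 61 * 0.377 + 680 * 0.079
M = 22.9970 + 53.7200
M = 76.7170


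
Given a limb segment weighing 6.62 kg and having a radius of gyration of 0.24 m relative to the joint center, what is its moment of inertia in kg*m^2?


I = m * k^2
I = 6.62 * 0.24^2
k^2 = 0.0576
I = 0.3813


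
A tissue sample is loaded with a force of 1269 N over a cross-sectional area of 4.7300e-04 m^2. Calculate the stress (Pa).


stress = F / A
stress = 1269 / 4.7300e-04
stress = 2.6829e+06


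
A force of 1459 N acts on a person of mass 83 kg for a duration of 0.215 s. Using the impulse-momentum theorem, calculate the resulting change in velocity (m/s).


J = F * dt = 1459 * 0.215 = 313.6850 N*s
delta_v = J / m
delta_v = 313.6850 / 83
delta_v = 3.7793


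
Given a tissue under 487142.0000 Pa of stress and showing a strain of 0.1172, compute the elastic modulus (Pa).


E = stress / strain
E = 487142.0000 / 0.1172
E = 4.1565e+06


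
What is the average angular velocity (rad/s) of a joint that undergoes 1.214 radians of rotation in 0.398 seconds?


omega = delta_theta / delta_t
omega = 1.214 / 0.398
omega = 3.0503


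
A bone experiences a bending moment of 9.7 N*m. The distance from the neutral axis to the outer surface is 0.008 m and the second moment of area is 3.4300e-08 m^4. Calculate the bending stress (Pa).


sigma = M * c / I
sigma = 9.7 * 0.008 / 3.4300e-08
M * c = 0.0776
sigma = 2.2624e+06


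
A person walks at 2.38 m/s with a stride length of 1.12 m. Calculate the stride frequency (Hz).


f = v / stride_length
f = 2.38 / 1.12
f = 2.1250


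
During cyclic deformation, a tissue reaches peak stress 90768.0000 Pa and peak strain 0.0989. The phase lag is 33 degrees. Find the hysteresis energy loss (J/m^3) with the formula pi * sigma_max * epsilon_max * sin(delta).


E_loss = pi * sigma_max * epsilon_max * sin(delta)
delta = 33 deg = 0.5760 rad
sin(delta) = 0.5446
E_loss = pi * 90768.0000 * 0.0989 * 0.5446
E_loss = 15359.8755


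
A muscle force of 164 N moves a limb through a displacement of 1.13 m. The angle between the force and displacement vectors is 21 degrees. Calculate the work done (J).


W = F * d * cos(theta)
theta = 21 deg = 0.3665 rad
cos(theta) = 0.9336
W = 164 * 1.13 * 0.9336
W = 173.0111


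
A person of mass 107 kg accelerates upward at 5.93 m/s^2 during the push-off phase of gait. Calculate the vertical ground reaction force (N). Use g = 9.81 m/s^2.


GRF = m * (g + a)
GRF = 107 * (9.81 + 5.93)
GRF = 107 * 15.7400
GRF = 1684.1800


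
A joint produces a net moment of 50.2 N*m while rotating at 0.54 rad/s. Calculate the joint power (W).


P = M * omega
P = 50.2 * 0.54
P = 27.1080


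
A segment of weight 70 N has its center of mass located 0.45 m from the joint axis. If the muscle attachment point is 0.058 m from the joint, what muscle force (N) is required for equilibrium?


F_muscle = W * d_load / d_muscle
F_muscle = 70 * 0.45 / 0.058
Numerator = 31.5000
F_muscle = 543.1034


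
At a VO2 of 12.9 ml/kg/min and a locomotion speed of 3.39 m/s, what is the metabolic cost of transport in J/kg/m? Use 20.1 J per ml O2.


Power per kg = VO2 * 20.1 / 60
Power per kg = 12.9 * 20.1 / 60 = 4.3215 W/kg
Cost = power_per_kg / speed
Cost = 4.3215 / 3.39
Cost = 1.2748


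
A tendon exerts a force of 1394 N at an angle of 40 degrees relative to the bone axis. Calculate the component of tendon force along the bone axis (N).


F_eff = F_tendon * cos(theta)
theta = 40 deg = 0.6981 rad
cos(theta) = 0.7660
F_eff = 1394 * 0.7660
F_eff = 1067.8660


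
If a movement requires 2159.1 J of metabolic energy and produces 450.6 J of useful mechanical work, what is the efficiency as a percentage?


eta = (W_mech / E_meta) * 100
eta = (450.6 / 2159.1) * 100
ratio = 0.2087
eta = 20.8698
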